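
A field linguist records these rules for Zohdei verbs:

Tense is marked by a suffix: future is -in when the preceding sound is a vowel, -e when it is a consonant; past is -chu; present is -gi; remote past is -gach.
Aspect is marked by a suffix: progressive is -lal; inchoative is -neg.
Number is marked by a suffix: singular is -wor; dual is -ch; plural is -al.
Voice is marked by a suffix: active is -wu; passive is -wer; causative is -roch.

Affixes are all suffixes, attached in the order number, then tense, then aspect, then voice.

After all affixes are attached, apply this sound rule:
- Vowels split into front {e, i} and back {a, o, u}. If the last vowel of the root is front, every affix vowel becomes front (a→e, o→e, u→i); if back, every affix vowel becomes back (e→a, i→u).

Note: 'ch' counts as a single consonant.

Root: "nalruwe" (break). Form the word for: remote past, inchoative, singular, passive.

nalruwewergechnegwer

Attach number singular -wor → nalruwewor.
Attach tense remote past -gach → nalruweworgach.
Attach aspect inchoative -neg → nalruweworgachneg.
Attach voice passive -wer → nalruweworgachnegwer.
Apply vowel harmony: nalruweworgachnegwer → nalruwewergechnegwer.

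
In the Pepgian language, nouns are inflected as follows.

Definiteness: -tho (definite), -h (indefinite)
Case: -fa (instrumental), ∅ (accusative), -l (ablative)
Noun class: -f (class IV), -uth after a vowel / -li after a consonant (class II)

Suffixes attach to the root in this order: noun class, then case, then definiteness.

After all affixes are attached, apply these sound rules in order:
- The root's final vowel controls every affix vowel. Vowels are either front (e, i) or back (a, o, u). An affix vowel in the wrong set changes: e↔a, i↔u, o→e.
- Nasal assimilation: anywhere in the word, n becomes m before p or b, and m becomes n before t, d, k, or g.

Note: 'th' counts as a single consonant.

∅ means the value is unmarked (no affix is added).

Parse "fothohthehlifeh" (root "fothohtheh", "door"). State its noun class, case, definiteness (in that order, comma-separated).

Segment: fothohtheh-li-fa-h.
noun class: -uth/li → class II.
case: -fa → instrumental.
definiteness: -h → indefinite.

class II, instrumental, indefinite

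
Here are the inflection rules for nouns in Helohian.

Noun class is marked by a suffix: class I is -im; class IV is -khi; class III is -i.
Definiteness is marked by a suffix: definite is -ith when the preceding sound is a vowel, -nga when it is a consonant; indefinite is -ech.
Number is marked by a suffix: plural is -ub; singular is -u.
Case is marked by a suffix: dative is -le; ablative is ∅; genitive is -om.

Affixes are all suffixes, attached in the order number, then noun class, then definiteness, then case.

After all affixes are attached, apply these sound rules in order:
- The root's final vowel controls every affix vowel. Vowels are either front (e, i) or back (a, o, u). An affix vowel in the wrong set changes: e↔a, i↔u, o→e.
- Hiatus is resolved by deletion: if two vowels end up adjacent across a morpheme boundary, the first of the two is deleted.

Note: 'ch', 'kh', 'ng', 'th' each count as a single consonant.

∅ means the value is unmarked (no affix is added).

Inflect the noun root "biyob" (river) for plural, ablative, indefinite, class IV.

biyobubkhach

Attach number plural -ub → biyobub.
Attach noun class class IV -khi → biyobubkhi.
Attach definiteness indefinite -ech → biyobubkhiech.
case = ablative: zero marking, form stays biyobubkhiech.
Apply vowel harmony: biyobubkhiech → biyobubkhuach.
Apply vowel deletion: biyobubkhuach → biyobubkhach.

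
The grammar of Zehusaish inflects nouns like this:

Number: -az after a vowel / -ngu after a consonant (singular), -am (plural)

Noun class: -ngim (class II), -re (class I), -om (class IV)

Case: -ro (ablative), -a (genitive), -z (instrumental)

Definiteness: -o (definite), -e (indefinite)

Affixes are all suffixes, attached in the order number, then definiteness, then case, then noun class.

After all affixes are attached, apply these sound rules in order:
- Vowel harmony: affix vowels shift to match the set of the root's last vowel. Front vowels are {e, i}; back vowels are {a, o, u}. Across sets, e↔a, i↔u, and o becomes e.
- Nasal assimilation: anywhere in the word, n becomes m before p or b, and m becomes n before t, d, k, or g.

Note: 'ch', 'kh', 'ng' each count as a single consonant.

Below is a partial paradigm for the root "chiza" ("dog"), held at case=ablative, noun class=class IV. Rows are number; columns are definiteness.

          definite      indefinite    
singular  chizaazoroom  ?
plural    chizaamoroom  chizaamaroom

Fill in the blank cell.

Attach number singular -az (after vowel 'a') → chizaaz.
Attach definiteness indefinite -e → chizaaze.
Attach case ablative -ro → chizaazero.
Attach noun class class IV -om → chizaazeroom.
Apply vowel harmony: chizaazeroom → chizaazaroom.
Nasal assimilation: no change.

chizaazaroom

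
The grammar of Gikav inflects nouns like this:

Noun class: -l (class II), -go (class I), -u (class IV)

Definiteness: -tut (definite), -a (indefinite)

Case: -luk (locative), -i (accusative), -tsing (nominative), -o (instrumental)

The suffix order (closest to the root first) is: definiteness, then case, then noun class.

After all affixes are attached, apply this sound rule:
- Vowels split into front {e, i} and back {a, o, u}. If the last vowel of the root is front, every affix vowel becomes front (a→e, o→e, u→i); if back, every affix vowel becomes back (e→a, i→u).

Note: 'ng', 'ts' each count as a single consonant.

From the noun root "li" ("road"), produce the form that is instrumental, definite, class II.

lititel

Attach definiteness definite -tut → litut.
Attach case instrumental -o → lituto.
Attach noun class class II -l → litutol.
Apply vowel harmony: litutol → lititel.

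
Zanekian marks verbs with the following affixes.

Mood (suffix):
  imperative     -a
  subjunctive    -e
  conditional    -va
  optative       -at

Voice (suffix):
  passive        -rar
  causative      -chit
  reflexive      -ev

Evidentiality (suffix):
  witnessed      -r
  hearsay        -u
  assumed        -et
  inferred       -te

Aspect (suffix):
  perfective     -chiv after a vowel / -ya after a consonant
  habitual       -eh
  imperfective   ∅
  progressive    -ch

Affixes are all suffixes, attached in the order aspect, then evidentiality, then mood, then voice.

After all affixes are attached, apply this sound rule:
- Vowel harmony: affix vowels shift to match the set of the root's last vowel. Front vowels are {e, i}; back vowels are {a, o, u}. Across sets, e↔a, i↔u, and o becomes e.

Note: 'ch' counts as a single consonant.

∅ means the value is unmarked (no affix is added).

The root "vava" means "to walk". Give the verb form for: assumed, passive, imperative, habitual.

vavaahatarar

Attach aspect habitual -eh → vavaeh.
Attach evidentiality assumed -et → vavaehet.
Attach mood imperative -a → vavaeheta.
Attach voice passive -rar → vavaehetarar.
Apply vowel harmony: vavaehetarar → vavaahatarar.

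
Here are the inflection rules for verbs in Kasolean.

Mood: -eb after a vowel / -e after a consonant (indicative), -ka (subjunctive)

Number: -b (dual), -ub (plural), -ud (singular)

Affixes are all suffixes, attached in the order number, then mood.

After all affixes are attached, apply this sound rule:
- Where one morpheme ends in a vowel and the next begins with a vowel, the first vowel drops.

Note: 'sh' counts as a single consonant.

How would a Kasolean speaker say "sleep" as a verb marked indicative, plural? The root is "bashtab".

bashtabube

Attach number plural -ub → bashtabub.
Attach mood indicative -e (after consonant 'b') → bashtabube.
Vowel deletion: no change.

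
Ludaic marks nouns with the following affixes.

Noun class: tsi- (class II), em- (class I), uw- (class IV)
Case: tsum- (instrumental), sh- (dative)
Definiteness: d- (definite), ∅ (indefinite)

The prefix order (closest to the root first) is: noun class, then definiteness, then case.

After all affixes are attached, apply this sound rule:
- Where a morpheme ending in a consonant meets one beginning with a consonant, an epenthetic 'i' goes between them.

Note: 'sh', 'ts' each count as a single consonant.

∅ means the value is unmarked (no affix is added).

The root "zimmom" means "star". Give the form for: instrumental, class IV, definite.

Attach noun class class IV uw- → uwzimmom.
Attach definiteness definite d- → duwzimmom.
Attach case instrumental tsum- → tsumduwzimmom.
Apply epenthesis: tsumduwzimmom → tsumiduwizimmom.

tsumiduwizimmom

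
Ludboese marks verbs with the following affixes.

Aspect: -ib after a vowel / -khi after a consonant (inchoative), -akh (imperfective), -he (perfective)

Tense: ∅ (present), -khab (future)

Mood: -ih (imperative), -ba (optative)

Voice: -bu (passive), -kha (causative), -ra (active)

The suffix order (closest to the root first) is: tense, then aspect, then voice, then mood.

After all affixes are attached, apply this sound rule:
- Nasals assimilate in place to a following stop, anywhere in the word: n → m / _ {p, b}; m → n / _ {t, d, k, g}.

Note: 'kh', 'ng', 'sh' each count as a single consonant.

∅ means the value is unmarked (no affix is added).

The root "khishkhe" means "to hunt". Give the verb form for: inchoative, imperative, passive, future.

Attach tense future -khab → khishkhekhab.
Attach aspect inchoative -khi (after consonant 'b') → khishkhekhabkhi.
Attach voice passive -bu → khishkhekhabkhibu.
Attach mood imperative -ih → khishkhekhabkhibuih.
Nasal assimilation: no change.

khishkhekhabkhibuih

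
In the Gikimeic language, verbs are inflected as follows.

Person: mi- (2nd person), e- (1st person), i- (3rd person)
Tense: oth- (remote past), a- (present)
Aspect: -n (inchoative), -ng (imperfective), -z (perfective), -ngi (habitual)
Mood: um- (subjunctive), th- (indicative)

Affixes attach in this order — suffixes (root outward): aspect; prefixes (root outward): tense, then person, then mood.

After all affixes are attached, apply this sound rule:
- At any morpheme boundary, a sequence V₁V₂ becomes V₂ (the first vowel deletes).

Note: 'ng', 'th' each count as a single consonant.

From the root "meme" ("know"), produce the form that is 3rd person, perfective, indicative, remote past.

thothmemez

Attach aspect perfective -z → memez.
Attach tense remote past oth- → othmemez.
Attach person 3rd person i- → iothmemez.
Attach mood indicative th- → thiothmemez.
Apply vowel deletion: thiothmemez → thothmemez.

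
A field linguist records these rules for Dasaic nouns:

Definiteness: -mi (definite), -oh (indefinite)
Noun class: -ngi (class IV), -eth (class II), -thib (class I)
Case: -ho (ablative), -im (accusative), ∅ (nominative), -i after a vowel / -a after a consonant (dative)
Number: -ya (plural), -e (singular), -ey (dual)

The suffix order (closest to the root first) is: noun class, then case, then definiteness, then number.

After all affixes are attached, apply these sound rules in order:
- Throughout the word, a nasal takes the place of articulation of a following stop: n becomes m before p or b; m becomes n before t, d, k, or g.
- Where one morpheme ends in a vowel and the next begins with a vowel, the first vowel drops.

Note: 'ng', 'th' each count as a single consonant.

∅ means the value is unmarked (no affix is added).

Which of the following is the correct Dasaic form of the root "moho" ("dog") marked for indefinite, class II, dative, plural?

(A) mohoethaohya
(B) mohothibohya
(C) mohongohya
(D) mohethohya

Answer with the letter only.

Attach noun class class II -eth → mohoeth.
Attach case dative -a (after consonant 'th') → mohoetha.
Attach definiteness indefinite -oh → mohoethaoh.
Attach number plural -ya → mohoethaohya.
Nasal assimilation: no change.
Apply vowel deletion: mohoethaohya → mohethohya.
So the correct form is mohethohya, option (D).
(A) mohoethaohya is wrong: it fails to apply the sound rule(s).
(C) mohongohya is wrong: it uses class IV instead of class II for noun class.
(B) mohothibohya is wrong: it uses class I instead of class II for noun class.

D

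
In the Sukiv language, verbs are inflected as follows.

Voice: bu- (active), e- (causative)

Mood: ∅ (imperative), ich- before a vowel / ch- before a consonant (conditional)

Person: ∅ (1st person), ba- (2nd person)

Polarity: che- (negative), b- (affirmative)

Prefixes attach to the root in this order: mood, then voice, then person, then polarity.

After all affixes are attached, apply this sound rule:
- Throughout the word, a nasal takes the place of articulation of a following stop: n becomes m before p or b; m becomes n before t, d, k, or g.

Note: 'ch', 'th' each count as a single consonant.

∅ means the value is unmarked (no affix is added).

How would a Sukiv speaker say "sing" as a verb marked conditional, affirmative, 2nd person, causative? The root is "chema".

bbaechchema

Attach mood conditional ch- (before consonant 'ch') → chchema.
Attach voice causative e- → echchema.
Attach person 2nd person ba- → baechchema.
Attach polarity affirmative b- → bbaechchema.
Nasal assimilation: no change.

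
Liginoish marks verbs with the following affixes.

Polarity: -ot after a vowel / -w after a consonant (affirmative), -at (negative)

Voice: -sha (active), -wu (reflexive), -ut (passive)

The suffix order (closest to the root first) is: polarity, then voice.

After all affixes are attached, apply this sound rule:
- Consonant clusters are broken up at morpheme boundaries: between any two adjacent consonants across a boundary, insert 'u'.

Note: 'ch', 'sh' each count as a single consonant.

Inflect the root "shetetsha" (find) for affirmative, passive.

Attach polarity affirmative -ot (after vowel 'a') → shetetshaot.
Attach voice passive -ut → shetetshaotut.
Epenthesis: no change.

shetetshaotut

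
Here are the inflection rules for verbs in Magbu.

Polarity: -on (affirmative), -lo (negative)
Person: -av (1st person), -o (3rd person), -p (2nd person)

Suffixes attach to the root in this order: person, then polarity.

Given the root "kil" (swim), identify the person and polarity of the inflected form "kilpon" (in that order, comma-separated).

2nd person, affirmative

Segment: kil-p-on.
person: -p → 2nd person.
polarity: -on → affirmative.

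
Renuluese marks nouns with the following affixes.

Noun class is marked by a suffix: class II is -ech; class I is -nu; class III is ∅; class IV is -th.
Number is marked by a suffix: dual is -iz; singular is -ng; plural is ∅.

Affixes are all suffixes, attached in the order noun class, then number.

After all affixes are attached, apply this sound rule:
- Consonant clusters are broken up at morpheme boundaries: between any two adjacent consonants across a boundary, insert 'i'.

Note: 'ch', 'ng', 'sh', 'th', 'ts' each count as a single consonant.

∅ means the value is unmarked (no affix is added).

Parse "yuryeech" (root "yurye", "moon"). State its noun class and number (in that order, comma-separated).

Segment: yurye-ech.
noun class: -ech → class II.
number: ∅ → plural.

class II, plural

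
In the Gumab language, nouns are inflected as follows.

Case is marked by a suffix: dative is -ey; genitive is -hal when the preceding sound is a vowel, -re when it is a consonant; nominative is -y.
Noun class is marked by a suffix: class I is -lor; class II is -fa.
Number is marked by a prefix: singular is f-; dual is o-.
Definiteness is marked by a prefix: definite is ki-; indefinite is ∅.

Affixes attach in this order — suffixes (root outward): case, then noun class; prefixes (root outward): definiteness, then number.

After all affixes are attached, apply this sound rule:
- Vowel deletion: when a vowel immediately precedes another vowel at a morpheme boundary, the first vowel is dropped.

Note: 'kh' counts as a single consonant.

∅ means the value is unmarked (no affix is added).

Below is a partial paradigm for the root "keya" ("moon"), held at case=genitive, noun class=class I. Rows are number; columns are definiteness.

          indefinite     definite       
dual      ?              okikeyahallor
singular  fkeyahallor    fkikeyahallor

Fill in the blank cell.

definiteness = indefinite: zero marking, form stays keya.
Attach case genitive -hal (after vowel 'a') → keyahal.
Attach noun class class I -lor → keyahallor.
Attach number dual o- → okeyahallor.
Vowel deletion: no change.

okeyahallor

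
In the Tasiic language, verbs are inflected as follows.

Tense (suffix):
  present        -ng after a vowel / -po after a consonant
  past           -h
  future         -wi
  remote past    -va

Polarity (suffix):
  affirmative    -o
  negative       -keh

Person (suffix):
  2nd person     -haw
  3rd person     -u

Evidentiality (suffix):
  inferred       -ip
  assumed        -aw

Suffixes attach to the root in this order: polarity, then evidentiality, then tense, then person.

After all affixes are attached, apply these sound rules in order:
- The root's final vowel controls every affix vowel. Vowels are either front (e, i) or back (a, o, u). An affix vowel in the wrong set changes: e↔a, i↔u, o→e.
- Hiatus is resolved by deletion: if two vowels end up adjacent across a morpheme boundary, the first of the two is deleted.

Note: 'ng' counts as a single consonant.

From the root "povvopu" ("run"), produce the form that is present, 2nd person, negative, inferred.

povvopukahuppohaw

Attach polarity negative -keh → povvopukeh.
Attach evidentiality inferred -ip → povvopukehip.
Attach tense present -po (after consonant 'p') → povvopukehippo.
Attach person 2nd person -haw → povvopukehippohaw.
Apply vowel harmony: povvopukehippohaw → povvopukahuppohaw.
Vowel deletion: no change.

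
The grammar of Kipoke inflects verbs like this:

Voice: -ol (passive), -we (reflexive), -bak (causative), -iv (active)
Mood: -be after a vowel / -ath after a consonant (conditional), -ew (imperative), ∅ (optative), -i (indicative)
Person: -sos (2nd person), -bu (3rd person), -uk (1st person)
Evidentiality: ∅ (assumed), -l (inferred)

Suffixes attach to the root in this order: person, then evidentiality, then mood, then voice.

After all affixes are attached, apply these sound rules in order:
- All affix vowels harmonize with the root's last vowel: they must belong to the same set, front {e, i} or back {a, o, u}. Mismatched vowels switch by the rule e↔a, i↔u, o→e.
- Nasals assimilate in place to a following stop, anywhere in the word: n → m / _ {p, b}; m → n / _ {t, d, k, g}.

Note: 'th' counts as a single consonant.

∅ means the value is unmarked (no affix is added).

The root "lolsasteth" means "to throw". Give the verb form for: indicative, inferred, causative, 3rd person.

lolsastethbilibek

Attach person 3rd person -bu → lolsastethbu.
Attach evidentiality inferred -l → lolsastethbul.
Attach mood indicative -i → lolsastethbuli.
Attach voice causative -bak → lolsastethbulibak.
Apply vowel harmony: lolsastethbulibak → lolsastethbilibek.
Nasal assimilation: no change.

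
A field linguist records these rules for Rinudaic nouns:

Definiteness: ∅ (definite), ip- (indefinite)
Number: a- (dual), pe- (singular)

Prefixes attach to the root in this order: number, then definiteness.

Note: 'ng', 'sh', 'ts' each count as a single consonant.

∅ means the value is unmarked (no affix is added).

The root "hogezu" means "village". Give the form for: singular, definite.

pehogezu

Attach number singular pe- → pehogezu.
definiteness = definite: zero marking, form stays pehogezu.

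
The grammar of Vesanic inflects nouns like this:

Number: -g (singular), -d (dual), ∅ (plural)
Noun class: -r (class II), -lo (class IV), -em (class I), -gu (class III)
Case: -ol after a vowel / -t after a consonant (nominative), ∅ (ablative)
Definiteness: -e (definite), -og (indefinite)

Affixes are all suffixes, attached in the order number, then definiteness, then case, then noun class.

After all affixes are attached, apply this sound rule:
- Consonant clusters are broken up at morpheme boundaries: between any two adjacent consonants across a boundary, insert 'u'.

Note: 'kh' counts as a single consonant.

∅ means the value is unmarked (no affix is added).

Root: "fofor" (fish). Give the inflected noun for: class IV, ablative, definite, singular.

foforugelo

Attach number singular -g → foforg.
Attach definiteness definite -e → foforge.
case = ablative: zero marking, form stays foforge.
Attach noun class class IV -lo → foforgelo.
Apply epenthesis: foforgelo → foforugelo.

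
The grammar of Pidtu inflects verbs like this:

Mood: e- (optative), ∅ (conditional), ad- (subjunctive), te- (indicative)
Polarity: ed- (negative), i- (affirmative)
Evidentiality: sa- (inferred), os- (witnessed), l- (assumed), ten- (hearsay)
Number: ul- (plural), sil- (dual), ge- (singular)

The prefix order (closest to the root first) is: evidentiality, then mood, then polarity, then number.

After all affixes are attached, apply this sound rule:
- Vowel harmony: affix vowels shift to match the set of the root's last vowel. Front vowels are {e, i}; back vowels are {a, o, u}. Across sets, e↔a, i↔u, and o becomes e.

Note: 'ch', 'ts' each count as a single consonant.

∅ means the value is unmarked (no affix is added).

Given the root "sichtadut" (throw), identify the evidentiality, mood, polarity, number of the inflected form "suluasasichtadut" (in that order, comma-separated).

Segment: sil-i-e-sa-sichtadut.
evidentiality: sa- → inferred.
mood: e- → optative.
polarity: i- → affirmative.
number: sil- → dual.

inferred, optative, affirmative, dual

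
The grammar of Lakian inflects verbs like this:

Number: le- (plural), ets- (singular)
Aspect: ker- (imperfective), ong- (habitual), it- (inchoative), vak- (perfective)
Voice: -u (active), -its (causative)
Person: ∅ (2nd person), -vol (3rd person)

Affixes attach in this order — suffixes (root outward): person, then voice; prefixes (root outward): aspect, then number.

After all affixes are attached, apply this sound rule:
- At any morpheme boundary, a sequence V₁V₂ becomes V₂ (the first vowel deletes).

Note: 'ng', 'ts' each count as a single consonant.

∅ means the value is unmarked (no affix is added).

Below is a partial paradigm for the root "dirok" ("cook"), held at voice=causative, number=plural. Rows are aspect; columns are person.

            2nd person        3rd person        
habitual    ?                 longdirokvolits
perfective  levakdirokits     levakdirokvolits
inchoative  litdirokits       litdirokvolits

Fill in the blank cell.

longdirokits

person = 2nd person: zero marking, form stays dirok.
Attach aspect habitual ong- → ongdirok.
Attach voice causative -its → ongdirokits.
Attach number plural le- → leongdirokits.
Apply vowel deletion: leongdirokits → longdirokits.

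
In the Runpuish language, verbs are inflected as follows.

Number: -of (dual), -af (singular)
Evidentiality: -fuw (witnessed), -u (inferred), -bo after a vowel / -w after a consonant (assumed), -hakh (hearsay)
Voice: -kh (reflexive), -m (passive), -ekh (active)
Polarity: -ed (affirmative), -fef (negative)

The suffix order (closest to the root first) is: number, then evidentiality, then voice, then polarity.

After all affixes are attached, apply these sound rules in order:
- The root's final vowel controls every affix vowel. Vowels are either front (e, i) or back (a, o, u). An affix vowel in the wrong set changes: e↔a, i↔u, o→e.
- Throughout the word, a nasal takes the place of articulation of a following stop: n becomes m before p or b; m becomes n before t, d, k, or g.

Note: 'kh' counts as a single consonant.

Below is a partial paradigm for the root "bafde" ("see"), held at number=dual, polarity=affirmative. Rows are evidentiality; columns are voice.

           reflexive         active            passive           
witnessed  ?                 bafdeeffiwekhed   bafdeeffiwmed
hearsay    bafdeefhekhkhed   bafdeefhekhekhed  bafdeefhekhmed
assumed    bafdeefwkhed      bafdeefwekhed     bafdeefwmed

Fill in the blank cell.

bafdeeffiwkhed

Attach number dual -of → bafdeof.
Attach evidentiality witnessed -fuw → bafdeoffuw.
Attach voice reflexive -kh → bafdeoffuwkh.
Attach polarity affirmative -ed → bafdeoffuwkhed.
Apply vowel harmony: bafdeoffuwkhed → bafdeeffiwkhed.
Nasal assimilation: no change.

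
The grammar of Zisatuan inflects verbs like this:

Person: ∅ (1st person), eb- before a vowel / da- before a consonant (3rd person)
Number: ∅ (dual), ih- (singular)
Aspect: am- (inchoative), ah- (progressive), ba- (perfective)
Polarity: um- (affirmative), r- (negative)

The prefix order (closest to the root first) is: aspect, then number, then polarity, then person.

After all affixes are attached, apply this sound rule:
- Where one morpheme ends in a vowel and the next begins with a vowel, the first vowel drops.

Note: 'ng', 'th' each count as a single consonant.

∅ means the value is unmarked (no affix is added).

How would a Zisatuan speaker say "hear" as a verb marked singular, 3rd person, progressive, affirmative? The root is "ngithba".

ebumihahngithba

Attach aspect progressive ah- → ahngithba.
Attach number singular ih- → ihahngithba.
Attach polarity affirmative um- → umihahngithba.
Attach person 3rd person eb- (before vowel 'u') → ebumihahngithba.
Vowel deletion: no change.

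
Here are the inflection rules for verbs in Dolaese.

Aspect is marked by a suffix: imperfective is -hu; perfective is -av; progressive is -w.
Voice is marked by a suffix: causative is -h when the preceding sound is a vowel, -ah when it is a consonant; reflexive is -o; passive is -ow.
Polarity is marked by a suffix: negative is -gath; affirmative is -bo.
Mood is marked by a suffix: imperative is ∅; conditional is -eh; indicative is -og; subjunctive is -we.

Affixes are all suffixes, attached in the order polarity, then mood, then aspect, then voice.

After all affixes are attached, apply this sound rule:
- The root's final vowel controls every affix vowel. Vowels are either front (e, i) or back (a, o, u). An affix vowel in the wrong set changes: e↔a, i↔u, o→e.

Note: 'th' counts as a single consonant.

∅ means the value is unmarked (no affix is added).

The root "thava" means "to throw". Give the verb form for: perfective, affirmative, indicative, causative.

Attach polarity affirmative -bo → thavabo.
Attach mood indicative -og → thavaboog.
Attach aspect perfective -av → thavaboogav.
Attach voice causative -ah (after consonant 'v') → thavaboogavah.
Vowel harmony: no change.

thavaboogavah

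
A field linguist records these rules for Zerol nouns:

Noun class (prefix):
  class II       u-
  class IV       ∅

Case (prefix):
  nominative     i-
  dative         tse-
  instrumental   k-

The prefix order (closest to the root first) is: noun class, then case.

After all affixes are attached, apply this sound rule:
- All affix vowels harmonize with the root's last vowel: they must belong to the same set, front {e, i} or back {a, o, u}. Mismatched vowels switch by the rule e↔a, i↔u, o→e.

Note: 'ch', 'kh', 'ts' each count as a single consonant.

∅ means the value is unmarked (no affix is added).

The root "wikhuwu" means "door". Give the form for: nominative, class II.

uuwikhuwu

Attach noun class class II u- → uwikhuwu.
Attach case nominative i- → iuwikhuwu.
Apply vowel harmony: iuwikhuwu → uuwikhuwu.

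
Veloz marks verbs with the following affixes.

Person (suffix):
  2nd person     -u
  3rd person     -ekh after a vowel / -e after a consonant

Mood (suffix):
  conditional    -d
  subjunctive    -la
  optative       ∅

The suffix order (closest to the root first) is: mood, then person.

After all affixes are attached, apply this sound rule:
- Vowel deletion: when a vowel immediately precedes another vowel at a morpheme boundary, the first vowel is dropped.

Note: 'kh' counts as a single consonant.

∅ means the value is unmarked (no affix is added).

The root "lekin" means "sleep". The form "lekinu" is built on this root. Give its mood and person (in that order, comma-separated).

optative, 2nd person

Segment: lekin-u.
mood: ∅ → optative.
person: -u → 2nd person.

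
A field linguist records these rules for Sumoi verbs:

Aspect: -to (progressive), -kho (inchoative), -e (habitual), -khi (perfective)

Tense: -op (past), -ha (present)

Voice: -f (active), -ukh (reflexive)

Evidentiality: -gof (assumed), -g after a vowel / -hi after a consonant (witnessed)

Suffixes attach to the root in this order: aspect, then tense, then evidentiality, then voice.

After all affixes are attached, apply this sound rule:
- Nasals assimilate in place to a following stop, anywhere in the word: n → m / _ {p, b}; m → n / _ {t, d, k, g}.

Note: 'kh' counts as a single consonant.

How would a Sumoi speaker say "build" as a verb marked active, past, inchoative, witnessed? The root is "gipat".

gipatkhoophif

Attach aspect inchoative -kho → gipatkho.
Attach tense past -op → gipatkhoop.
Attach evidentiality witnessed -hi (after consonant 'p') → gipatkhoophi.
Attach voice active -f → gipatkhoophif.
Nasal assimilation: no change.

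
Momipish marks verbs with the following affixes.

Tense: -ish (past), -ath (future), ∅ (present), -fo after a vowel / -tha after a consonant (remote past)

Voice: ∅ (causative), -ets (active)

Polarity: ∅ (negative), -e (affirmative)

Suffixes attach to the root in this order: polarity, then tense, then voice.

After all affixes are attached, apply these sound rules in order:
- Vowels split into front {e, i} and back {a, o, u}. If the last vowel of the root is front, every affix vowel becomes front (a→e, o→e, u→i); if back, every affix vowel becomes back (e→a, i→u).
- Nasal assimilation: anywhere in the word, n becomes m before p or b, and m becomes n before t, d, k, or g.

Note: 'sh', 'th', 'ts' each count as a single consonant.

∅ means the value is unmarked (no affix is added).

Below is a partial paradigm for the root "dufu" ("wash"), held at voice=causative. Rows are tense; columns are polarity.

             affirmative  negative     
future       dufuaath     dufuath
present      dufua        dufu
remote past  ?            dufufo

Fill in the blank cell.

dufuafo

Attach polarity affirmative -e → dufue.
Attach tense remote past -fo (after vowel 'e') → dufuefo.
voice = causative: zero marking, form stays dufuefo.
Apply vowel harmony: dufuefo → dufuafo.
Nasal assimilation: no change.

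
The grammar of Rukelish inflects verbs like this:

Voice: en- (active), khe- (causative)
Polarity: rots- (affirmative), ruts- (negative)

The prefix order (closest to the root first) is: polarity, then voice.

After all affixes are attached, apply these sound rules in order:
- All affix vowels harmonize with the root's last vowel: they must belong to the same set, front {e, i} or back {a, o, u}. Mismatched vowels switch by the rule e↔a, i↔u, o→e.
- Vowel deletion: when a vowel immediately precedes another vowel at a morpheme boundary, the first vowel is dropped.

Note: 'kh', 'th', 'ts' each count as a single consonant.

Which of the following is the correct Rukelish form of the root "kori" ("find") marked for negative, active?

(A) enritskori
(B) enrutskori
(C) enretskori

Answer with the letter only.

A

Attach polarity negative ruts- → rutskori.
Attach voice active en- → enrutskori.
Apply vowel harmony: enrutskori → enritskori.
Vowel deletion: no change.
So the correct form is enritskori, option (A).
(C) enretskori is wrong: it uses affirmative instead of negative for polarity.
(B) enrutskori is wrong: it fails to apply the sound rule(s).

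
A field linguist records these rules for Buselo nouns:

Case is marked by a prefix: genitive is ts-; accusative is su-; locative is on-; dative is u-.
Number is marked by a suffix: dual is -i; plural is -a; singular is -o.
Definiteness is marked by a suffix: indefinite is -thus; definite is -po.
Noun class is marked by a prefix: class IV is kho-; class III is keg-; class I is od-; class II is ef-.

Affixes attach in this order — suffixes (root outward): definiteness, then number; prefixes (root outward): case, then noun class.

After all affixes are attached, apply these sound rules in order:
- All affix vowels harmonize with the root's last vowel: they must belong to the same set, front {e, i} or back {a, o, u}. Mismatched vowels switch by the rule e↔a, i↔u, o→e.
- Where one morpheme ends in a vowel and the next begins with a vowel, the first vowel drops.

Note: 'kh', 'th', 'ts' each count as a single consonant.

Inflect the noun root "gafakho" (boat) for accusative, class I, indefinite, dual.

odsugafakhothusu

Attach definiteness indefinite -thus → gafakhothus.
Attach number dual -i → gafakhothusi.
Attach case accusative su- → sugafakhothusi.
Attach noun class class I od- → odsugafakhothusi.
Apply vowel harmony: odsugafakhothusi → odsugafakhothusu.
Vowel deletion: no change.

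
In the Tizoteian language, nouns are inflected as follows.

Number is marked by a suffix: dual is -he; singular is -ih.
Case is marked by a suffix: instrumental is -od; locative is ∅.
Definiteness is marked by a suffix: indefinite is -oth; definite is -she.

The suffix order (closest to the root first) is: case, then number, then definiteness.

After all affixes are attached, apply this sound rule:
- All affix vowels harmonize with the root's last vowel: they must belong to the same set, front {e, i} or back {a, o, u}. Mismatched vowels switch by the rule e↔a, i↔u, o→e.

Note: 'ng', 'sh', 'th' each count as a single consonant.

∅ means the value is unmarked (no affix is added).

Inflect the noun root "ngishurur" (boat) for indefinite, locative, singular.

ngishururuhoth

case = locative: zero marking, form stays ngishurur.
Attach number singular -ih → ngishururih.
Attach definiteness indefinite -oth → ngishururihoth.
Apply vowel harmony: ngishururihoth → ngishururuhoth.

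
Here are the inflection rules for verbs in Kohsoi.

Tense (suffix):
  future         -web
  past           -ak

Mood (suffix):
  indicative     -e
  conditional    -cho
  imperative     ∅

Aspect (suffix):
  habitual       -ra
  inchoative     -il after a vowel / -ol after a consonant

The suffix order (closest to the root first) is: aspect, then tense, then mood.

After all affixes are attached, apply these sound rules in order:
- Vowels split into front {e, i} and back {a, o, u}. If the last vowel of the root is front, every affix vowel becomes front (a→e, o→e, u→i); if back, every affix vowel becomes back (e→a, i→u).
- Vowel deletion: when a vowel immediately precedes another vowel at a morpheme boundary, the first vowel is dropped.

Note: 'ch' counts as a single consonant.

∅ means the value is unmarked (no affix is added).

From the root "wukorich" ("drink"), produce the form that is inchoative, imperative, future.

Attach aspect inchoative -ol (after consonant 'ch') → wukorichol.
Attach tense future -web → wukoricholweb.
mood = imperative: zero marking, form stays wukoricholweb.
Apply vowel harmony: wukoricholweb → wukorichelweb.
Vowel deletion: no change.

wukorichelweb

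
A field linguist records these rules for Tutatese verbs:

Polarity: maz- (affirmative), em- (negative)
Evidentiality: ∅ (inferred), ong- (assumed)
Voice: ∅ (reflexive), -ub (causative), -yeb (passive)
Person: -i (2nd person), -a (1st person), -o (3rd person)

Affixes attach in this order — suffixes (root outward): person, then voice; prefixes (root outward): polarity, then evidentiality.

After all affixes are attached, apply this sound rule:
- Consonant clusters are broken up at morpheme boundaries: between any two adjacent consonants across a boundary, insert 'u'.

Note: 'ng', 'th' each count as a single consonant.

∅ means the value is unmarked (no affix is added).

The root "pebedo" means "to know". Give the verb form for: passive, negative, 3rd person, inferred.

emupebedooyeb

Attach person 3rd person -o → pebedoo.
Attach voice passive -yeb → pebedooyeb.
Attach polarity negative em- → empebedooyeb.
evidentiality = inferred: zero marking, form stays empebedooyeb.
Apply epenthesis: empebedooyeb → emupebedooyeb.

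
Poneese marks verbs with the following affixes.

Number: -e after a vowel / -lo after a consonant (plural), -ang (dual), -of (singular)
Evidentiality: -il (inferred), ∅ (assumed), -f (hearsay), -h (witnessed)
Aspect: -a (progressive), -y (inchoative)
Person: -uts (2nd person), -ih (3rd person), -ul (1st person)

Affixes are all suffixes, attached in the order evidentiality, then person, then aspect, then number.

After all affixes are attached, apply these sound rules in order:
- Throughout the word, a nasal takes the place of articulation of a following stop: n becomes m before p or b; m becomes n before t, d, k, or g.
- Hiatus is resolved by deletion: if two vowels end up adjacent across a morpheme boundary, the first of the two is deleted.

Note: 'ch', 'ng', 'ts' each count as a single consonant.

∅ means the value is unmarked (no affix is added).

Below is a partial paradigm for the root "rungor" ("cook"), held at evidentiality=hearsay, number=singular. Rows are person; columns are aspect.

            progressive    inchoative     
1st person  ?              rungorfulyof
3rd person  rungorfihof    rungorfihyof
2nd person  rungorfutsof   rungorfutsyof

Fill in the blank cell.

Attach evidentiality hearsay -f → rungorf.
Attach person 1st person -ul → rungorful.
Attach aspect progressive -a → rungorfula.
Attach number singular -of → rungorfulaof.
Nasal assimilation: no change.
Apply vowel deletion: rungorfulaof → rungorfulof.

rungorfulof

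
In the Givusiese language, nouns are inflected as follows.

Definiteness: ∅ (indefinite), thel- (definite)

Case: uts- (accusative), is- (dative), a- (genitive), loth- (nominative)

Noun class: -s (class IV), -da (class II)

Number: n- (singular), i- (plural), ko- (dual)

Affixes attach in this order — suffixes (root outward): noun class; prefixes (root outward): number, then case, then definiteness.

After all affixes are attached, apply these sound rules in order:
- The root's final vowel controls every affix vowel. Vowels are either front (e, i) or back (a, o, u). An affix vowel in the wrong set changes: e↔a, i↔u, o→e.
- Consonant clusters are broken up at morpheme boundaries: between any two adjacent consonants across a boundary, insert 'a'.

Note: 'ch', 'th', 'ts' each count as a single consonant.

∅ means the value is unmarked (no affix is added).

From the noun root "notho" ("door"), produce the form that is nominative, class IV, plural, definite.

Attach noun class class IV -s → nothos.
Attach number plural i- → inothos.
Attach case nominative loth- → lothinothos.
Attach definiteness definite thel- → thellothinothos.
Apply vowel harmony: thellothinothos → thallothunothos.
Apply epenthesis: thallothunothos → thalalothunothos.

thalalothunothos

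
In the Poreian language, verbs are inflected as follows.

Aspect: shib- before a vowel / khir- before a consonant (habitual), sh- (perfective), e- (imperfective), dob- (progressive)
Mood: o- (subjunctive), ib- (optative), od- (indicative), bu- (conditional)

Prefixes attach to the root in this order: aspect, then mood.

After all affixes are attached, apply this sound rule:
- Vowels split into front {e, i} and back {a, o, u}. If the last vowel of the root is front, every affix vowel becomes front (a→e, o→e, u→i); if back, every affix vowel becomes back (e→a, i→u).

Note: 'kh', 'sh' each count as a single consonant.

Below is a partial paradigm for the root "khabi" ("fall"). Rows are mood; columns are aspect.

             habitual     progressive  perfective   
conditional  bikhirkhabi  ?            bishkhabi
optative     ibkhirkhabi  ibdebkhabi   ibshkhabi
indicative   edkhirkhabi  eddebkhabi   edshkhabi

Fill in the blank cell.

Attach aspect progressive dob- → dobkhabi.
Attach mood conditional bu- → budobkhabi.
Apply vowel harmony: budobkhabi → bidebkhabi.

bidebkhabi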